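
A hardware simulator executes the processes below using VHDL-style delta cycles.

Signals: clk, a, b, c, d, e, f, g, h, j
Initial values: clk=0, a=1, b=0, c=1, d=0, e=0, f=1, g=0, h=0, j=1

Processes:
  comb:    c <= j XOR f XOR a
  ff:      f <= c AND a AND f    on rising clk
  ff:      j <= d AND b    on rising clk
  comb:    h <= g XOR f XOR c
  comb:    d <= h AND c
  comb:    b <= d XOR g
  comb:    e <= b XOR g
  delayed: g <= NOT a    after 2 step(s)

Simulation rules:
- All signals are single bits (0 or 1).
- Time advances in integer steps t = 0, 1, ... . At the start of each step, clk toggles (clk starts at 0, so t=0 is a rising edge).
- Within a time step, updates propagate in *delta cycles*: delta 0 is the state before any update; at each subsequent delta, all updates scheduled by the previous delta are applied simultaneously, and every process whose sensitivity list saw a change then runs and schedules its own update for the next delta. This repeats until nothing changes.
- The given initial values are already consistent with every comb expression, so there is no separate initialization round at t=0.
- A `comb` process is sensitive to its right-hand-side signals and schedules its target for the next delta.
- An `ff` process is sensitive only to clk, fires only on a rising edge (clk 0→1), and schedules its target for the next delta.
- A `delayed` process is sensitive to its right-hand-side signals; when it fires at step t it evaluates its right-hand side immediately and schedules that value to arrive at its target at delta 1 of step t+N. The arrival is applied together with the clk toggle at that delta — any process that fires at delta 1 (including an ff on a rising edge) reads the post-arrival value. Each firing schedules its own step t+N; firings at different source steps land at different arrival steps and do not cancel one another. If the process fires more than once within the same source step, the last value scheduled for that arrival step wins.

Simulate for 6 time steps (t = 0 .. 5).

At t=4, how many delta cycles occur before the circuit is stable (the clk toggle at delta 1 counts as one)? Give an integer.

[bits: h,d,b,clk,f,g,e,j,a,c]
t=0: Δ0=0000100111 Δ1=0001100111 Δ2=0001100011 Δ3=0001100010 Δ4=1001100010 | 4Δ
t=1: Δ0=1001100010 Δ1=1000100010 | 1Δ
t=2: Δ0=1000100010 Δ1=1001100010 Δ2=1001000010 Δ3=0001000011 Δ4=1001000011 Δ5=1101000011 Δ6=1111000011 Δ7=1111001011 | 7Δ
t=3: Δ0=1111001011 Δ1=1110001011 | 1Δ
t=4: Δ0=1110001011 Δ1=1111001011 Δ2=1111001111 Δ3=1111001110 Δ4=0011001110 Δ5=0001001110 Δ6=0001000110 | 6Δ
t=5: Δ0=0001000110 Δ1=0000000110 | 1Δ

6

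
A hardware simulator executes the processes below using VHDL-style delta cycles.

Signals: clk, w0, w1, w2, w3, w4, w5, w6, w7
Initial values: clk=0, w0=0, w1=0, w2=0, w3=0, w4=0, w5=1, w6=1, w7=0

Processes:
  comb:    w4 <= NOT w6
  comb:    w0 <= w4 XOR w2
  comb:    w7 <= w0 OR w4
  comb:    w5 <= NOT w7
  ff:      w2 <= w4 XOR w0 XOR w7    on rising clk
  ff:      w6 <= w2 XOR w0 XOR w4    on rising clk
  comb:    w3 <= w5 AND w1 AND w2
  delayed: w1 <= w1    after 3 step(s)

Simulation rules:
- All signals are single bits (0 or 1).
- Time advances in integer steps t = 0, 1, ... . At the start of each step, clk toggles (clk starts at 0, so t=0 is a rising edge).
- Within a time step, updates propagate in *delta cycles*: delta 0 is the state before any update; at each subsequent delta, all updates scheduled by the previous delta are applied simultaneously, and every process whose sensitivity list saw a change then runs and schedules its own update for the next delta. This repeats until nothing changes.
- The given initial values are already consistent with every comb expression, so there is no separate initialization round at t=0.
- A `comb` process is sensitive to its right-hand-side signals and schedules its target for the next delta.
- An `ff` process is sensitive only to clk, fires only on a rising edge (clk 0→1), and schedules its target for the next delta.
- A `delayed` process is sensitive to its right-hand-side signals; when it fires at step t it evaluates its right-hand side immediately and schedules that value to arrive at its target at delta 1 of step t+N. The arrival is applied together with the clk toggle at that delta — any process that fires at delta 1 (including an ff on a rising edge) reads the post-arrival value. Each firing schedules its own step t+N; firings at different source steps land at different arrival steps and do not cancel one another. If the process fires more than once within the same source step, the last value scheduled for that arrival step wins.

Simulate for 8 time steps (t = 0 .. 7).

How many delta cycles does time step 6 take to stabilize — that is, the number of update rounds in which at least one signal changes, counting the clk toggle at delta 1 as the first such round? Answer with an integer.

3

t0.Δ0 w7=0 w0=0 w6=1 clk=0 w2=0 w4=0 w5=1 w3=0 w1=0
t0.Δ1 w7=0 w0=0 w6=1 clk=1 w2=0 w4=0 w5=1 w3=0 w1=0
t0.Δ2 w7=0 w0=0 w6=0 clk=1 w2=0 w4=0 w5=1 w3=0 w1=0
t0.Δ3 w7=0 w0=0 w6=0 clk=1 w2=0 w4=1 w5=1 w3=0 w1=0
t0.Δ4 w7=1 w0=1 w6=0 clk=1 w2=0 w4=1 w5=1 w3=0 w1=0
t0.Δ5 w7=1 w0=1 w6=0 clk=1 w2=0 w4=1 w5=0 w3=0 w1=0
t1.Δ0 w7=1 w0=1 w6=0 clk=1 w2=0 w4=1 w5=0 w3=0 w1=0
t1.Δ1 w7=1 w0=1 w6=0 clk=0 w2=0 w4=1 w5=0 w3=0 w1=0
t2.Δ0 w7=1 w0=1 w6=0 clk=0 w2=0 w4=1 w5=0 w3=0 w1=0
t2.Δ1 w7=1 w0=1 w6=0 clk=1 w2=0 w4=1 w5=0 w3=0 w1=0
t2.Δ2 w7=1 w0=1 w6=0 clk=1 w2=1 w4=1 w5=0 w3=0 w1=0
t2.Δ3 w7=1 w0=0 w6=0 clk=1 w2=1 w4=1 w5=0 w3=0 w1=0
t3.Δ0 w7=1 w0=0 w6=0 clk=1 w2=1 w4=1 w5=0 w3=0 w1=0
t3.Δ1 w7=1 w0=0 w6=0 clk=0 w2=1 w4=1 w5=0 w3=0 w1=0
t4.Δ0 w7=1 w0=0 w6=0 clk=0 w2=1 w4=1 w5=0 w3=0 w1=0
t4.Δ1 w7=1 w0=0 w6=0 clk=1 w2=1 w4=1 w5=0 w3=0 w1=0
t4.Δ2 w7=1 w0=0 w6=0 clk=1 w2=0 w4=1 w5=0 w3=0 w1=0
t4.Δ3 w7=1 w0=1 w6=0 clk=1 w2=0 w4=1 w5=0 w3=0 w1=0
t5.Δ0 w7=1 w0=1 w6=0 clk=1 w2=0 w4=1 w5=0 w3=0 w1=0
t5.Δ1 w7=1 w0=1 w6=0 clk=0 w2=0 w4=1 w5=0 w3=0 w1=0
t6.Δ0 w7=1 w0=1 w6=0 clk=0 w2=0 w4=1 w5=0 w3=0 w1=0
t6.Δ1 w7=1 w0=1 w6=0 clk=1 w2=0 w4=1 w5=0 w3=0 w1=0
t6.Δ2 w7=1 w0=1 w6=0 clk=1 w2=1 w4=1 w5=0 w3=0 w1=0
t6.Δ3 w7=1 w0=0 w6=0 clk=1 w2=1 w4=1 w5=0 w3=0 w1=0
t7.Δ0 w7=1 w0=0 w6=0 clk=1 w2=1 w4=1 w5=0 w3=0 w1=0
t7.Δ1 w7=1 w0=0 w6=0 clk=0 w2=1 w4=1 w5=0 w3=0 w1=0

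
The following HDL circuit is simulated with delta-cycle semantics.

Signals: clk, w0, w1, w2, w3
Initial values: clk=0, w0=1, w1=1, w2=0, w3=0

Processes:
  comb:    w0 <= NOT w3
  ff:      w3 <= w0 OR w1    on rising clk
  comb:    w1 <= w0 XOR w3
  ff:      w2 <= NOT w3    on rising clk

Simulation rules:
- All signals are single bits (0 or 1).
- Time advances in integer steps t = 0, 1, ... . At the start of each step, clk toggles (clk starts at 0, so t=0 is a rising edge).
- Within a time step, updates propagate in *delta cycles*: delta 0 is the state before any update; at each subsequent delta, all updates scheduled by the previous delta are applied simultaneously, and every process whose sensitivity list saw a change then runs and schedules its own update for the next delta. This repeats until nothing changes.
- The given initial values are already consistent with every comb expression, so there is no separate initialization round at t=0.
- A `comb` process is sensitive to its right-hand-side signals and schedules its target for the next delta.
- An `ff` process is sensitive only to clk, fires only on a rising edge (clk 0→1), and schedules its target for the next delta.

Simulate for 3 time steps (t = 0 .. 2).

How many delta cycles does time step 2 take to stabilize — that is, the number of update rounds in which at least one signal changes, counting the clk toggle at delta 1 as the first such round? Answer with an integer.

[bits: w0,w3,w2,w1,clk]
t=0: Δ0=10010 Δ1=10011 Δ2=11111 Δ3=01101 Δ4=01111 | 4Δ
t=1: Δ0=01111 Δ1=01110 | 1Δ
t=2: Δ0=01110 Δ1=01111 Δ2=01011 | 2Δ

2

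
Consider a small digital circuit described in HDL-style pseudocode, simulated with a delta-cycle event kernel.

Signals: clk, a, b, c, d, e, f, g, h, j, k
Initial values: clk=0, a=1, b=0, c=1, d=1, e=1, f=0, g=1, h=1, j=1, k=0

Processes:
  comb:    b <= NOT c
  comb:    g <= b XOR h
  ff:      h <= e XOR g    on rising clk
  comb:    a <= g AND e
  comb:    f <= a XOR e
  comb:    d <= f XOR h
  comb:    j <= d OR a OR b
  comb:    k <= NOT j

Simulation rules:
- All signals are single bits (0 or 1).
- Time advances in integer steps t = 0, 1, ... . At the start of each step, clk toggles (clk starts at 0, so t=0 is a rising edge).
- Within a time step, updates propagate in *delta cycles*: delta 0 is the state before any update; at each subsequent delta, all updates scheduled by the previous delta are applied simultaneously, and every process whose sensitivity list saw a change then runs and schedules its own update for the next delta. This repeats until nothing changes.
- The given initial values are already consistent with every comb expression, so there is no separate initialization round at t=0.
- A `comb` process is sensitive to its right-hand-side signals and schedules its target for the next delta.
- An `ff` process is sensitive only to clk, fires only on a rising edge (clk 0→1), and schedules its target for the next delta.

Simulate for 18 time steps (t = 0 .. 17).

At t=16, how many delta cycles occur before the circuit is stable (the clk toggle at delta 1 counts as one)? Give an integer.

8

t=0 Δ0: clk=0 d=1 h=1 e=1 j=1 f=0 a=1 g=1 b=0 c=1 k=0
  Δ1: clk:0→1
  Δ2: h:1→0
  Δ3: d:1→0, g:1→0
  Δ4: a:1→0
  Δ5: j:1→0, f:0→1
  Δ6: d:0→1, k:0→1
  Δ7: j:0→1
  Δ8: k:1→0
  (8Δ to stable)
t=1 Δ0: clk=1 d=1 h=0 e=1 j=1 f=1 a=0 g=0 b=0 c=1 k=0
  Δ1: clk:1→0
  (1Δ to stable)
t=2 Δ0: clk=0 d=1 h=0 e=1 j=1 f=1 a=0 g=0 b=0 c=1 k=0
  Δ1: clk:0→1
  Δ2: h:0→1
  Δ3: d:1→0, g:0→1
  Δ4: j:1→0, a:0→1
  Δ5: j:0→1, f:1→0, k:0→1
  Δ6: d:0→1, k:1→0
  (6Δ to stable)
t=3 Δ0: clk=1 d=1 h=1 e=1 j=1 f=0 a=1 g=1 b=0 c=1 k=0
  Δ1: clk:1→0
  (1Δ to stable)
t=4 Δ0: clk=0 d=1 h=1 e=1 j=1 f=0 a=1 g=1 b=0 c=1 k=0
  Δ1: clk:0→1
  Δ2: h:1→0
  Δ3: d:1→0, g:1→0
  Δ4: a:1→0
  Δ5: j:1→0, f:0→1
  Δ6: d:0→1, k:0→1
  Δ7: j:0→1
  Δ8: k:1→0
  (8Δ to stable)
t=5 Δ0: clk=1 d=1 h=0 e=1 j=1 f=1 a=0 g=0 b=0 c=1 k=0
  Δ1: clk:1→0
  (1Δ to stable)
t=6 Δ0: clk=0 d=1 h=0 e=1 j=1 f=1 a=0 g=0 b=0 c=1 k=0
  Δ1: clk:0→1
  Δ2: h:0→1
  Δ3: d:1→0, g:0→1
  Δ4: j:1→0, a:0→1
  Δ5: j:0→1, f:1→0, k:0→1
  Δ6: d:0→1, k:1→0
  (6Δ to stable)
t=7 Δ0: clk=1 d=1 h=1 e=1 j=1 f=0 a=1 g=1 b=0 c=1 k=0
  Δ1: clk:1→0
  (1Δ to stable)
t=8 Δ0: clk=0 d=1 h=1 e=1 j=1 f=0 a=1 g=1 b=0 c=1 k=0
  Δ1: clk:0→1
  Δ2: h:1→0
  Δ3: d:1→0, g:1→0
  Δ4: a:1→0
  Δ5: j:1→0, f:0→1
  Δ6: d:0→1, k:0→1
  Δ7: j:0→1
  Δ8: k:1→0
  (8Δ to stable)
t=9 Δ0: clk=1 d=1 h=0 e=1 j=1 f=1 a=0 g=0 b=0 c=1 k=0
  Δ1: clk:1→0
  (1Δ to stable)
t=10 Δ0: clk=0 d=1 h=0 e=1 j=1 f=1 a=0 g=0 b=0 c=1 k=0
  Δ1: clk:0→1
  Δ2: h:0→1
  Δ3: d:1→0, g:0→1
  Δ4: j:1→0, a:0→1
  Δ5: j:0→1, f:1→0, k:0→1
  Δ6: d:0→1, k:1→0
  (6Δ to stable)
t=11 Δ0: clk=1 d=1 h=1 e=1 j=1 f=0 a=1 g=1 b=0 c=1 k=0
  Δ1: clk:1→0
  (1Δ to stable)
t=12 Δ0: clk=0 d=1 h=1 e=1 j=1 f=0 a=1 g=1 b=0 c=1 k=0
  Δ1: clk:0→1
  Δ2: h:1→0
  Δ3: d:1→0, g:1→0
  Δ4: a:1→0
  Δ5: j:1→0, f:0→1
  Δ6: d:0→1, k:0→1
  Δ7: j:0→1
  Δ8: k:1→0
  (8Δ to stable)
t=13 Δ0: clk=1 d=1 h=0 e=1 j=1 f=1 a=0 g=0 b=0 c=1 k=0
  Δ1: clk:1→0
  (1Δ to stable)
t=14 Δ0: clk=0 d=1 h=0 e=1 j=1 f=1 a=0 g=0 b=0 c=1 k=0
  Δ1: clk:0→1
  Δ2: h:0→1
  Δ3: d:1→0, g:0→1
  Δ4: j:1→0, a:0→1
  Δ5: j:0→1, f:1→0, k:0→1
  Δ6: d:0→1, k:1→0
  (6Δ to stable)
t=15 Δ0: clk=1 d=1 h=1 e=1 j=1 f=0 a=1 g=1 b=0 c=1 k=0
  Δ1: clk:1→0
  (1Δ to stable)
t=16 Δ0: clk=0 d=1 h=1 e=1 j=1 f=0 a=1 g=1 b=0 c=1 k=0
  Δ1: clk:0→1
  Δ2: h:1→0
  Δ3: d:1→0, g:1→0
  Δ4: a:1→0
  Δ5: j:1→0, f:0→1
  Δ6: d:0→1, k:0→1
  Δ7: j:0→1
  Δ8: k:1→0
  (8Δ to stable)
t=17 Δ0: clk=1 d=1 h=0 e=1 j=1 f=1 a=0 g=0 b=0 c=1 k=0
  Δ1: clk:1→0
  (1Δ to stable)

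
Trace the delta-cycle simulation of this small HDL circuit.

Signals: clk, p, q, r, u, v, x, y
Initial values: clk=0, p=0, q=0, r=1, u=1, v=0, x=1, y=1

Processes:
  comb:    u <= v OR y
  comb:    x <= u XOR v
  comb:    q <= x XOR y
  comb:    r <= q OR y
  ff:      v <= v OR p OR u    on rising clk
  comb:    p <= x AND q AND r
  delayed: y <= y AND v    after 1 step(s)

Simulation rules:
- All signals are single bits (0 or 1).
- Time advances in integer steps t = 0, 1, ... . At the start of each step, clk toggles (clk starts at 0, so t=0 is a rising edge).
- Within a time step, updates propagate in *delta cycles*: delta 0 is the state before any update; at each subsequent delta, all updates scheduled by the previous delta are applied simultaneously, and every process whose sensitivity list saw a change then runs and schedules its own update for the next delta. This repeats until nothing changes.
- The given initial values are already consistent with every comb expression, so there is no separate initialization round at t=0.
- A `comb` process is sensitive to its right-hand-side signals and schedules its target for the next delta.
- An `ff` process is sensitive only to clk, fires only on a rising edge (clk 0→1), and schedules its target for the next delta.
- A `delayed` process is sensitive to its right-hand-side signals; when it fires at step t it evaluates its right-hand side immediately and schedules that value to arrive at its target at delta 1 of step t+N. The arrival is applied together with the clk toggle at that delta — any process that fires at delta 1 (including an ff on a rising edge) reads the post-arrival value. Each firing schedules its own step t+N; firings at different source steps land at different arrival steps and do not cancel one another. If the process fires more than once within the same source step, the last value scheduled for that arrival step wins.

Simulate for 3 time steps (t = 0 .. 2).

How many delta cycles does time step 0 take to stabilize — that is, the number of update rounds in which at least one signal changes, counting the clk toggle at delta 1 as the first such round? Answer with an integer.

t0.Δ0 v=0 q=0 clk=0 y=1 x=1 p=0 r=1 u=1
t0.Δ1 v=0 q=0 clk=1 y=1 x=1 p=0 r=1 u=1
t0.Δ2 v=1 q=0 clk=1 y=1 x=1 p=0 r=1 u=1
t0.Δ3 v=1 q=0 clk=1 y=1 x=0 p=0 r=1 u=1
t0.Δ4 v=1 q=1 clk=1 y=1 x=0 p=0 r=1 u=1
t1.Δ0 v=1 q=1 clk=1 y=1 x=0 p=0 r=1 u=1
t1.Δ1 v=1 q=1 clk=0 y=1 x=0 p=0 r=1 u=1
t2.Δ0 v=1 q=1 clk=0 y=1 x=0 p=0 r=1 u=1
t2.Δ1 v=1 q=1 clk=1 y=1 x=0 p=0 r=1 u=1

4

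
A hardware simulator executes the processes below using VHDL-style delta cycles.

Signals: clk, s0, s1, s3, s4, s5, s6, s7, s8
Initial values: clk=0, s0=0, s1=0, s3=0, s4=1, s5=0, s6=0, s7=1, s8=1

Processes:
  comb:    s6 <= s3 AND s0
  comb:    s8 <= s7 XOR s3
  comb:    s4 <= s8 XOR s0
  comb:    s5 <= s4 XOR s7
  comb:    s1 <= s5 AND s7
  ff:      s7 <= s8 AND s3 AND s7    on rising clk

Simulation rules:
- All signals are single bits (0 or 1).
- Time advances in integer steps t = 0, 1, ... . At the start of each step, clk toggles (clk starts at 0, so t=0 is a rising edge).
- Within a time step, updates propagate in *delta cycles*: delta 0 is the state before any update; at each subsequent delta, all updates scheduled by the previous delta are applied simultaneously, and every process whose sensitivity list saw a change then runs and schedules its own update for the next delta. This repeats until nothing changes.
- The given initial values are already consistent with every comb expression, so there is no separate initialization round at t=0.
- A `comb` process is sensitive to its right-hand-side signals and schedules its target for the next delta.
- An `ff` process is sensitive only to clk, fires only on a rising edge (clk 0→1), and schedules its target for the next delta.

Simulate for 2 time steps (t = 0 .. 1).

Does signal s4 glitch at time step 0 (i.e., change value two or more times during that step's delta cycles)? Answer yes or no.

t=0 Δ0: s0=0 s8=1 s1=0 clk=0 s6=0 s5=0 s7=1 s3=0 s4=1
  Δ1: clk:0→1
  Δ2: s7:1→0
  Δ3: s8:1→0, s5:0→1
  Δ4: s4:1→0
  Δ5: s5:1→0
  (5Δ to stable)
t=1 Δ0: s0=0 s8=0 s1=0 clk=1 s6=0 s5=0 s7=0 s3=0 s4=0
  Δ1: clk:1→0
  (1Δ to stable)

no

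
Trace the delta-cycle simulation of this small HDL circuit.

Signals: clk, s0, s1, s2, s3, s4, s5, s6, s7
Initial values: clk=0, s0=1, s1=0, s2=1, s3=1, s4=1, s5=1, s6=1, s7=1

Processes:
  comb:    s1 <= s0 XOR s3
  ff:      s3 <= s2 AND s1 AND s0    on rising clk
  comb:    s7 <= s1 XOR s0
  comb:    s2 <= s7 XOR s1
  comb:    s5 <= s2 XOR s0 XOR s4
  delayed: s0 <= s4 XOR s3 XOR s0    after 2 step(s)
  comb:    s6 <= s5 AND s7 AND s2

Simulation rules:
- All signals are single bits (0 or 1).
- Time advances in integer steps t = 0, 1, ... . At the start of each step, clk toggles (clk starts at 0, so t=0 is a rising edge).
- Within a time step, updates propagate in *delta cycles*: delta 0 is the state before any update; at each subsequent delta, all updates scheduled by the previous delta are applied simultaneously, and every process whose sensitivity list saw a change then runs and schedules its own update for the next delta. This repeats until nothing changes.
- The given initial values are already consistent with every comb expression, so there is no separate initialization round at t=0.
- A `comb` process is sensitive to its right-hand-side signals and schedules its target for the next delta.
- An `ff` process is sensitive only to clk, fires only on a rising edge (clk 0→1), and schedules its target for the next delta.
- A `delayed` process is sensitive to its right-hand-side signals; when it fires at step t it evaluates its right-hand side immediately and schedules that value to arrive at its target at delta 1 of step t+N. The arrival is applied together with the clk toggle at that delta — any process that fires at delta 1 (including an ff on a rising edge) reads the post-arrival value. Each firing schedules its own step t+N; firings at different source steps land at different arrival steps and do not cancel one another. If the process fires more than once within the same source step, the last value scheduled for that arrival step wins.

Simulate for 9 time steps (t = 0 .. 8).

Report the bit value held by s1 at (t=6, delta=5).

t0.Δ0 s1=0 clk=0 s3=1 s4=1 s7=1 s0=1 s6=1 s2=1 s5=1
t0.Δ1 s1=0 clk=1 s3=1 s4=1 s7=1 s0=1 s6=1 s2=1 s5=1
t0.Δ2 s1=0 clk=1 s3=0 s4=1 s7=1 s0=1 s6=1 s2=1 s5=1
t0.Δ3 s1=1 clk=1 s3=0 s4=1 s7=1 s0=1 s6=1 s2=1 s5=1
t0.Δ4 s1=1 clk=1 s3=0 s4=1 s7=0 s0=1 s6=1 s2=0 s5=1
t0.Δ5 s1=1 clk=1 s3=0 s4=1 s7=0 s0=1 s6=0 s2=1 s5=0
t0.Δ6 s1=1 clk=1 s3=0 s4=1 s7=0 s0=1 s6=0 s2=1 s5=1
t1.Δ0 s1=1 clk=1 s3=0 s4=1 s7=0 s0=1 s6=0 s2=1 s5=1
t1.Δ1 s1=1 clk=0 s3=0 s4=1 s7=0 s0=1 s6=0 s2=1 s5=1
t2.Δ0 s1=1 clk=0 s3=0 s4=1 s7=0 s0=1 s6=0 s2=1 s5=1
t2.Δ1 s1=1 clk=1 s3=0 s4=1 s7=0 s0=0 s6=0 s2=1 s5=1
t2.Δ2 s1=0 clk=1 s3=0 s4=1 s7=1 s0=0 s6=0 s2=1 s5=0
t2.Δ3 s1=0 clk=1 s3=0 s4=1 s7=0 s0=0 s6=0 s2=1 s5=0
t2.Δ4 s1=0 clk=1 s3=0 s4=1 s7=0 s0=0 s6=0 s2=0 s5=0
t2.Δ5 s1=0 clk=1 s3=0 s4=1 s7=0 s0=0 s6=0 s2=0 s5=1
t3.Δ0 s1=0 clk=1 s3=0 s4=1 s7=0 s0=0 s6=0 s2=0 s5=1
t3.Δ1 s1=0 clk=0 s3=0 s4=1 s7=0 s0=0 s6=0 s2=0 s5=1
t4.Δ0 s1=0 clk=0 s3=0 s4=1 s7=0 s0=0 s6=0 s2=0 s5=1
t4.Δ1 s1=0 clk=1 s3=0 s4=1 s7=0 s0=1 s6=0 s2=0 s5=1
t4.Δ2 s1=1 clk=1 s3=0 s4=1 s7=1 s0=1 s6=0 s2=0 s5=0
t4.Δ3 s1=1 clk=1 s3=0 s4=1 s7=0 s0=1 s6=0 s2=0 s5=0
t4.Δ4 s1=1 clk=1 s3=0 s4=1 s7=0 s0=1 s6=0 s2=1 s5=0
t4.Δ5 s1=1 clk=1 s3=0 s4=1 s7=0 s0=1 s6=0 s2=1 s5=1
t5.Δ0 s1=1 clk=1 s3=0 s4=1 s7=0 s0=1 s6=0 s2=1 s5=1
t5.Δ1 s1=1 clk=0 s3=0 s4=1 s7=0 s0=1 s6=0 s2=1 s5=1
t6.Δ0 s1=1 clk=0 s3=0 s4=1 s7=0 s0=1 s6=0 s2=1 s5=1
t6.Δ1 s1=1 clk=1 s3=0 s4=1 s7=0 s0=0 s6=0 s2=1 s5=1
t6.Δ2 s1=0 clk=1 s3=0 s4=1 s7=1 s0=0 s6=0 s2=1 s5=0
t6.Δ3 s1=0 clk=1 s3=0 s4=1 s7=0 s0=0 s6=0 s2=1 s5=0
t6.Δ4 s1=0 clk=1 s3=0 s4=1 s7=0 s0=0 s6=0 s2=0 s5=0
t6.Δ5 s1=0 clk=1 s3=0 s4=1 s7=0 s0=0 s6=0 s2=0 s5=1
t7.Δ0 s1=0 clk=1 s3=0 s4=1 s7=0 s0=0 s6=0 s2=0 s5=1
t7.Δ1 s1=0 clk=0 s3=0 s4=1 s7=0 s0=0 s6=0 s2=0 s5=1
t8.Δ0 s1=0 clk=0 s3=0 s4=1 s7=0 s0=0 s6=0 s2=0 s5=1
t8.Δ1 s1=0 clk=1 s3=0 s4=1 s7=0 s0=1 s6=0 s2=0 s5=1
t8.Δ2 s1=1 clk=1 s3=0 s4=1 s7=1 s0=1 s6=0 s2=0 s5=0
t8.Δ3 s1=1 clk=1 s3=0 s4=1 s7=0 s0=1 s6=0 s2=0 s5=0
t8.Δ4 s1=1 clk=1 s3=0 s4=1 s7=0 s0=1 s6=0 s2=1 s5=0
t8.Δ5 s1=1 clk=1 s3=0 s4=1 s7=0 s0=1 s6=0 s2=1 s5=1

0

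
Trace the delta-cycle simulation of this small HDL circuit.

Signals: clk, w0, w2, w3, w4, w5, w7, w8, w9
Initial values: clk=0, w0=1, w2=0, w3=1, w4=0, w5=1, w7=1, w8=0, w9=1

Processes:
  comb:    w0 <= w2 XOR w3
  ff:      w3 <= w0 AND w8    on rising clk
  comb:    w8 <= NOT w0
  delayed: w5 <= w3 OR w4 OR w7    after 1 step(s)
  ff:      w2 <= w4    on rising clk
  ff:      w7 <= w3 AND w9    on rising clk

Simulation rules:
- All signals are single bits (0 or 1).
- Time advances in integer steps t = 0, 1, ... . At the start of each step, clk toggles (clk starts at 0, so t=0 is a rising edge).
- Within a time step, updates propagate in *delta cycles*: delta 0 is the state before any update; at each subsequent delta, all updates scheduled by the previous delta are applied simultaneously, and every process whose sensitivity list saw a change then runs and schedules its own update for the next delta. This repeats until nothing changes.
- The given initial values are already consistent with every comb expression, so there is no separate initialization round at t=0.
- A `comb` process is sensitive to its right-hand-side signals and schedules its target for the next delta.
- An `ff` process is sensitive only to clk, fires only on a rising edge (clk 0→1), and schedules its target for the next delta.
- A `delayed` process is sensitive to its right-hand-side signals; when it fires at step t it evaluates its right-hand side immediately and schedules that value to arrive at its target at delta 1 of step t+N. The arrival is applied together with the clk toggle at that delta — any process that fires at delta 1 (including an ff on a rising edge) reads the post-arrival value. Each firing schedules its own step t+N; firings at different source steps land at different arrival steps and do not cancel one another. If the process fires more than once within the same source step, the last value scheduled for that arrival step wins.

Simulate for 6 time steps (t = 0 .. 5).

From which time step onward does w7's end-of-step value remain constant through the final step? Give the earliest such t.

2

t0.Δ0 w3=1 w9=1 w2=0 clk=0 w8=0 w5=1 w0=1 w4=0 w7=1
t0.Δ1 w3=1 w9=1 w2=0 clk=1 w8=0 w5=1 w0=1 w4=0 w7=1
t0.Δ2 w3=0 w9=1 w2=0 clk=1 w8=0 w5=1 w0=1 w4=0 w7=1
t0.Δ3 w3=0 w9=1 w2=0 clk=1 w8=0 w5=1 w0=0 w4=0 w7=1
t0.Δ4 w3=0 w9=1 w2=0 clk=1 w8=1 w5=1 w0=0 w4=0 w7=1
t1.Δ0 w3=0 w9=1 w2=0 clk=1 w8=1 w5=1 w0=0 w4=0 w7=1
t1.Δ1 w3=0 w9=1 w2=0 clk=0 w8=1 w5=1 w0=0 w4=0 w7=1
t2.Δ0 w3=0 w9=1 w2=0 clk=0 w8=1 w5=1 w0=0 w4=0 w7=1
t2.Δ1 w3=0 w9=1 w2=0 clk=1 w8=1 w5=1 w0=0 w4=0 w7=1
t2.Δ2 w3=0 w9=1 w2=0 clk=1 w8=1 w5=1 w0=0 w4=0 w7=0
t3.Δ0 w3=0 w9=1 w2=0 clk=1 w8=1 w5=1 w0=0 w4=0 w7=0
t3.Δ1 w3=0 w9=1 w2=0 clk=0 w8=1 w5=0 w0=0 w4=0 w7=0
t4.Δ0 w3=0 w9=1 w2=0 clk=0 w8=1 w5=0 w0=0 w4=0 w7=0
t4.Δ1 w3=0 w9=1 w2=0 clk=1 w8=1 w5=0 w0=0 w4=0 w7=0
t5.Δ0 w3=0 w9=1 w2=0 clk=1 w8=1 w5=0 w0=0 w4=0 w7=0
t5.Δ1 w3=0 w9=1 w2=0 clk=0 w8=1 w5=0 w0=0 w4=0 w7=0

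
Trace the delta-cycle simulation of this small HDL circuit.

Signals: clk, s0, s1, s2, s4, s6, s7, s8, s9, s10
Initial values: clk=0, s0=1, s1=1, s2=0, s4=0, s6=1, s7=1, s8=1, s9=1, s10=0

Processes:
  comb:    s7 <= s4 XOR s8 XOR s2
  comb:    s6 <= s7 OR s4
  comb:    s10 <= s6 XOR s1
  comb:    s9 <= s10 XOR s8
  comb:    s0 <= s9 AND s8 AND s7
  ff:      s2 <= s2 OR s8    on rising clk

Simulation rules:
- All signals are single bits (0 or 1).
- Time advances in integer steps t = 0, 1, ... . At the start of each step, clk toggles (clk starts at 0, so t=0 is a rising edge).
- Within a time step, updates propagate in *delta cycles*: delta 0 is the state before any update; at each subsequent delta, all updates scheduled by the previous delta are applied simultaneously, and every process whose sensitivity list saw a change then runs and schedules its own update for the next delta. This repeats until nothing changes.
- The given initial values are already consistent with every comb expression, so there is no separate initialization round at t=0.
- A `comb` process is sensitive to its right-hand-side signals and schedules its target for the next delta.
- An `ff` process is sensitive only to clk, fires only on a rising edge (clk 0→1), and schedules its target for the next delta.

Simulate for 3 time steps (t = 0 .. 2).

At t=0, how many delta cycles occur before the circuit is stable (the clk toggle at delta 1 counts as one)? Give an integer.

t=0 Δ0: s1=1 s7=1 s8=1 s4=0 s0=1 s9=1 s2=0 clk=0 s10=0 s6=1
  Δ1: clk:0→1
  Δ2: s2:0→1
  Δ3: s7:1→0
  Δ4: s0:1→0, s6:1→0
  Δ5: s10:0→1
  Δ6: s9:1→0
  (6Δ to stable)
t=1 Δ0: s1=1 s7=0 s8=1 s4=0 s0=0 s9=0 s2=1 clk=1 s10=1 s6=0
  Δ1: clk:1→0
  (1Δ to stable)
t=2 Δ0: s1=1 s7=0 s8=1 s4=0 s0=0 s9=0 s2=1 clk=0 s10=1 s6=0
  Δ1: clk:0→1
  (1Δ to stable)

6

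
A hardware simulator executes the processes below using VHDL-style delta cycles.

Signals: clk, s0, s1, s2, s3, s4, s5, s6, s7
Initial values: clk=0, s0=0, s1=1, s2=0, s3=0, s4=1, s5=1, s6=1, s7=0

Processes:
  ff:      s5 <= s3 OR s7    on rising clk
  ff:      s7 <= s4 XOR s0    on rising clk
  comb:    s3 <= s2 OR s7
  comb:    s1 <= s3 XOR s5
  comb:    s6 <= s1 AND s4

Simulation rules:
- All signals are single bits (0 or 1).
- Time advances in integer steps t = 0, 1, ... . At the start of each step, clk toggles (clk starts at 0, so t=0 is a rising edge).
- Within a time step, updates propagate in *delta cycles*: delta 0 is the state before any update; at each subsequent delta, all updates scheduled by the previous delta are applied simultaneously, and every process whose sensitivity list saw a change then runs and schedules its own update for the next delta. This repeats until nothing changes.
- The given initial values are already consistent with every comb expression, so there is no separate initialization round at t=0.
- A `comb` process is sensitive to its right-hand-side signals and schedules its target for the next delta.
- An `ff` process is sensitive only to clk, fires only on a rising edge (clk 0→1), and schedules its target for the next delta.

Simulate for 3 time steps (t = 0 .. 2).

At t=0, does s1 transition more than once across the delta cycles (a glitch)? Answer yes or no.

[bits: clk,s3,s5,s6,s7,s2,s0,s4,s1]
t=0: Δ0=001100011 Δ1=101100011 Δ2=100110011 Δ3=110110010 Δ4=110010011 Δ5=110110011 | 5Δ
t=1: Δ0=110110011 Δ1=010110011 | 1Δ
t=2: Δ0=010110011 Δ1=110110011 Δ2=111110011 Δ3=111110010 Δ4=111010010 | 4Δ

yes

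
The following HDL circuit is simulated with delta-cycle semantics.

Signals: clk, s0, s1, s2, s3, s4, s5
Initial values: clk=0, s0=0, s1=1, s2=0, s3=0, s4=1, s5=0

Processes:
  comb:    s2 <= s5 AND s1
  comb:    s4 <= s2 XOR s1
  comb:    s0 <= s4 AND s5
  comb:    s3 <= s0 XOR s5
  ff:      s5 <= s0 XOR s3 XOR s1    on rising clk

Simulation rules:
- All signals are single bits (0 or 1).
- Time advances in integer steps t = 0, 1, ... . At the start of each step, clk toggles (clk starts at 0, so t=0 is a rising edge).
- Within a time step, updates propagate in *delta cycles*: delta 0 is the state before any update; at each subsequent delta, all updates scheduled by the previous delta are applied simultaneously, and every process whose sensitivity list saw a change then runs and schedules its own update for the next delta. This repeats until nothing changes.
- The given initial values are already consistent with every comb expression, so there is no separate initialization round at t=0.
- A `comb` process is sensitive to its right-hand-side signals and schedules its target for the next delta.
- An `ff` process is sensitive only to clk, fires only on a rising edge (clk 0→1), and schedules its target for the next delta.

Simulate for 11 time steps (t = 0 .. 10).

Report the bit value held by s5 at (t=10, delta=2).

t0.Δ0 s0=0 s4=1 clk=0 s5=0 s3=0 s2=0 s1=1
t0.Δ1 s0=0 s4=1 clk=1 s5=0 s3=0 s2=0 s1=1
t0.Δ2 s0=0 s4=1 clk=1 s5=1 s3=0 s2=0 s1=1
t0.Δ3 s0=1 s4=1 clk=1 s5=1 s3=1 s2=1 s1=1
t0.Δ4 s0=1 s4=0 clk=1 s5=1 s3=0 s2=1 s1=1
t0.Δ5 s0=0 s4=0 clk=1 s5=1 s3=0 s2=1 s1=1
t0.Δ6 s0=0 s4=0 clk=1 s5=1 s3=1 s2=1 s1=1
t1.Δ0 s0=0 s4=0 clk=1 s5=1 s3=1 s2=1 s1=1
t1.Δ1 s0=0 s4=0 clk=0 s5=1 s3=1 s2=1 s1=1
t2.Δ0 s0=0 s4=0 clk=0 s5=1 s3=1 s2=1 s1=1
t2.Δ1 s0=0 s4=0 clk=1 s5=1 s3=1 s2=1 s1=1
t2.Δ2 s0=0 s4=0 clk=1 s5=0 s3=1 s2=1 s1=1
t2.Δ3 s0=0 s4=0 clk=1 s5=0 s3=0 s2=0 s1=1
t2.Δ4 s0=0 s4=1 clk=1 s5=0 s3=0 s2=0 s1=1
t3.Δ0 s0=0 s4=1 clk=1 s5=0 s3=0 s2=0 s1=1
t3.Δ1 s0=0 s4=1 clk=0 s5=0 s3=0 s2=0 s1=1
t4.Δ0 s0=0 s4=1 clk=0 s5=0 s3=0 s2=0 s1=1
t4.Δ1 s0=0 s4=1 clk=1 s5=0 s3=0 s2=0 s1=1
t4.Δ2 s0=0 s4=1 clk=1 s5=1 s3=0 s2=0 s1=1
t4.Δ3 s0=1 s4=1 clk=1 s5=1 s3=1 s2=1 s1=1
t4.Δ4 s0=1 s4=0 clk=1 s5=1 s3=0 s2=1 s1=1
t4.Δ5 s0=0 s4=0 clk=1 s5=1 s3=0 s2=1 s1=1
t4.Δ6 s0=0 s4=0 clk=1 s5=1 s3=1 s2=1 s1=1
t5.Δ0 s0=0 s4=0 clk=1 s5=1 s3=1 s2=1 s1=1
t5.Δ1 s0=0 s4=0 clk=0 s5=1 s3=1 s2=1 s1=1
t6.Δ0 s0=0 s4=0 clk=0 s5=1 s3=1 s2=1 s1=1
t6.Δ1 s0=0 s4=0 clk=1 s5=1 s3=1 s2=1 s1=1
t6.Δ2 s0=0 s4=0 clk=1 s5=0 s3=1 s2=1 s1=1
t6.Δ3 s0=0 s4=0 clk=1 s5=0 s3=0 s2=0 s1=1
t6.Δ4 s0=0 s4=1 clk=1 s5=0 s3=0 s2=0 s1=1
t7.Δ0 s0=0 s4=1 clk=1 s5=0 s3=0 s2=0 s1=1
t7.Δ1 s0=0 s4=1 clk=0 s5=0 s3=0 s2=0 s1=1
t8.Δ0 s0=0 s4=1 clk=0 s5=0 s3=0 s2=0 s1=1
t8.Δ1 s0=0 s4=1 clk=1 s5=0 s3=0 s2=0 s1=1
t8.Δ2 s0=0 s4=1 clk=1 s5=1 s3=0 s2=0 s1=1
t8.Δ3 s0=1 s4=1 clk=1 s5=1 s3=1 s2=1 s1=1
t8.Δ4 s0=1 s4=0 clk=1 s5=1 s3=0 s2=1 s1=1
t8.Δ5 s0=0 s4=0 clk=1 s5=1 s3=0 s2=1 s1=1
t8.Δ6 s0=0 s4=0 clk=1 s5=1 s3=1 s2=1 s1=1
t9.Δ0 s0=0 s4=0 clk=1 s5=1 s3=1 s2=1 s1=1
t9.Δ1 s0=0 s4=0 clk=0 s5=1 s3=1 s2=1 s1=1
t10.Δ0 s0=0 s4=0 clk=0 s5=1 s3=1 s2=1 s1=1
t10.Δ1 s0=0 s4=0 clk=1 s5=1 s3=1 s2=1 s1=1
t10.Δ2 s0=0 s4=0 clk=1 s5=0 s3=1 s2=1 s1=1
t10.Δ3 s0=0 s4=0 clk=1 s5=0 s3=0 s2=0 s1=1
t10.Δ4 s0=0 s4=1 clk=1 s5=0 s3=0 s2=0 s1=1

0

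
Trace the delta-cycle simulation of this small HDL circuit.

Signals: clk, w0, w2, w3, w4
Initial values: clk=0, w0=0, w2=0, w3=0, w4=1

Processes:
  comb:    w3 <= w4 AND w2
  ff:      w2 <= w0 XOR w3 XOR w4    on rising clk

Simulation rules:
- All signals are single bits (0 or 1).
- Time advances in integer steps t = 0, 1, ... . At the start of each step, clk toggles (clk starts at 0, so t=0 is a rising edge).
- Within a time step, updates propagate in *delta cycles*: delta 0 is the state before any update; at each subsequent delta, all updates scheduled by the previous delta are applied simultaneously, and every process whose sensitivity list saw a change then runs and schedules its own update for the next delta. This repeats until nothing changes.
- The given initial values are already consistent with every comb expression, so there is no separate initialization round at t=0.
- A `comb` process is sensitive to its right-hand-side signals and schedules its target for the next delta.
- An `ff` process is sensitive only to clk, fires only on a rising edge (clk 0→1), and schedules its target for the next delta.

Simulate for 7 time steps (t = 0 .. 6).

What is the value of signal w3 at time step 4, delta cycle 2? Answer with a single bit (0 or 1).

0

t0.Δ0 w3=0 w0=0 w2=0 w4=1 clk=0
t0.Δ1 w3=0 w0=0 w2=0 w4=1 clk=1
t0.Δ2 w3=0 w0=0 w2=1 w4=1 clk=1
t0.Δ3 w3=1 w0=0 w2=1 w4=1 clk=1
t1.Δ0 w3=1 w0=0 w2=1 w4=1 clk=1
t1.Δ1 w3=1 w0=0 w2=1 w4=1 clk=0
t2.Δ0 w3=1 w0=0 w2=1 w4=1 clk=0
t2.Δ1 w3=1 w0=0 w2=1 w4=1 clk=1
t2.Δ2 w3=1 w0=0 w2=0 w4=1 clk=1
t2.Δ3 w3=0 w0=0 w2=0 w4=1 clk=1
t3.Δ0 w3=0 w0=0 w2=0 w4=1 clk=1
t3.Δ1 w3=0 w0=0 w2=0 w4=1 clk=0
t4.Δ0 w3=0 w0=0 w2=0 w4=1 clk=0
t4.Δ1 w3=0 w0=0 w2=0 w4=1 clk=1
t4.Δ2 w3=0 w0=0 w2=1 w4=1 clk=1
t4.Δ3 w3=1 w0=0 w2=1 w4=1 clk=1
t5.Δ0 w3=1 w0=0 w2=1 w4=1 clk=1
t5.Δ1 w3=1 w0=0 w2=1 w4=1 clk=0
t6.Δ0 w3=1 w0=0 w2=1 w4=1 clk=0
t6.Δ1 w3=1 w0=0 w2=1 w4=1 clk=1
t6.Δ2 w3=1 w0=0 w2=0 w4=1 clk=1
t6.Δ3 w3=0 w0=0 w2=0 w4=1 clk=1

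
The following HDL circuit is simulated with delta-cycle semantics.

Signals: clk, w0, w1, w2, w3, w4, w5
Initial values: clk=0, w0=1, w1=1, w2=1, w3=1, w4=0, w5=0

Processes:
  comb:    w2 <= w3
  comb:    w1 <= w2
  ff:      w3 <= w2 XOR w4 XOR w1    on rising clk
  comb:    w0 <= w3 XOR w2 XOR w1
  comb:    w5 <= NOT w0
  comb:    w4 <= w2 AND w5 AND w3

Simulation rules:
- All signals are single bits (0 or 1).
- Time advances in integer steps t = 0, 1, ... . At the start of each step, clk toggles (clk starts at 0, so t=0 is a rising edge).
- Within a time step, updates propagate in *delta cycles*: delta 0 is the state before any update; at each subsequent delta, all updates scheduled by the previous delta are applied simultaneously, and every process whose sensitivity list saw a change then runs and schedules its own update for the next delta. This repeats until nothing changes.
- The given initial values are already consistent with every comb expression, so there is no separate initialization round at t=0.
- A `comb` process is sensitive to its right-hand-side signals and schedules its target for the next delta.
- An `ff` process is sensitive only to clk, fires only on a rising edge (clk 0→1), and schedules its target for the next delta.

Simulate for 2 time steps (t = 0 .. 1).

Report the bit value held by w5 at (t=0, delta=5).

[bits: clk,w4,w2,w1,w5,w0,w3]
t=0: Δ0=0011011 Δ1=1011011 Δ2=1011010 Δ3=1001000 Δ4=1000110 Δ5=1000000 Δ6=1000100 | 6Δ
t=1: Δ0=1000100 Δ1=0000100 | 1Δ

0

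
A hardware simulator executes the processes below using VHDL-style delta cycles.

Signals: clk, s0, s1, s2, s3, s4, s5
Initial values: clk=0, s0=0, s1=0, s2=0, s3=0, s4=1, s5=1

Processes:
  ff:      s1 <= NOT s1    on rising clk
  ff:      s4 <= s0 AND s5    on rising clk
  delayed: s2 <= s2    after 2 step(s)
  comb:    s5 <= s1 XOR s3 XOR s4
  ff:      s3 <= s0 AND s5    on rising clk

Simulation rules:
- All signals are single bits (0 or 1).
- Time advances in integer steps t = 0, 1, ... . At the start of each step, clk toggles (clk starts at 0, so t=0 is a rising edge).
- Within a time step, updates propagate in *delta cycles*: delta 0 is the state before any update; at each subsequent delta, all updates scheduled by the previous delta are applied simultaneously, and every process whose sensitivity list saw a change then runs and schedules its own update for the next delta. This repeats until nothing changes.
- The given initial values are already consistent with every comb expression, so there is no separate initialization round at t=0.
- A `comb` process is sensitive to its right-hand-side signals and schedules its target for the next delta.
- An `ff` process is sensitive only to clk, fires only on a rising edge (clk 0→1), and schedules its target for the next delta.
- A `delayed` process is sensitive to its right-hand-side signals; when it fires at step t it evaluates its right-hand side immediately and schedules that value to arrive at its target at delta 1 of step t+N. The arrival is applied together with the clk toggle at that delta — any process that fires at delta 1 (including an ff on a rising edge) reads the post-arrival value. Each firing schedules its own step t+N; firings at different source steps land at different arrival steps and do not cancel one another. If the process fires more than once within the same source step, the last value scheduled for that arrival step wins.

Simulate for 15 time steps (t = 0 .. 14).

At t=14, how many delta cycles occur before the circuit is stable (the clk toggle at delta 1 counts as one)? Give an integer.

3

[bits: s4,s0,clk,s1,s3,s5,s2]
t=0: Δ0=1000010 Δ1=1010010 Δ2=0011010 | 2Δ
t=1: Δ0=0011010 Δ1=0001010 | 1Δ
t=2: Δ0=0001010 Δ1=0011010 Δ2=0010010 Δ3=0010000 | 3Δ
t=3: Δ0=0010000 Δ1=0000000 | 1Δ
t=4: Δ0=0000000 Δ1=0010000 Δ2=0011000 Δ3=0011010 | 3Δ
t=5: Δ0=0011010 Δ1=0001010 | 1Δ
t=6: Δ0=0001010 Δ1=0011010 Δ2=0010010 Δ3=0010000 | 3Δ
t=7: Δ0=0010000 Δ1=0000000 | 1Δ
t=8: Δ0=0000000 Δ1=0010000 Δ2=0011000 Δ3=0011010 | 3Δ
t=9: Δ0=0011010 Δ1=0001010 | 1Δ
t=10: Δ0=0001010 Δ1=0011010 Δ2=0010010 Δ3=0010000 | 3Δ
t=11: Δ0=0010000 Δ1=0000000 | 1Δ
t=12: Δ0=0000000 Δ1=0010000 Δ2=0011000 Δ3=0011010 | 3Δ
t=13: Δ0=0011010 Δ1=0001010 | 1Δ
t=14: Δ0=0001010 Δ1=0011010 Δ2=0010010 Δ3=0010000 | 3Δ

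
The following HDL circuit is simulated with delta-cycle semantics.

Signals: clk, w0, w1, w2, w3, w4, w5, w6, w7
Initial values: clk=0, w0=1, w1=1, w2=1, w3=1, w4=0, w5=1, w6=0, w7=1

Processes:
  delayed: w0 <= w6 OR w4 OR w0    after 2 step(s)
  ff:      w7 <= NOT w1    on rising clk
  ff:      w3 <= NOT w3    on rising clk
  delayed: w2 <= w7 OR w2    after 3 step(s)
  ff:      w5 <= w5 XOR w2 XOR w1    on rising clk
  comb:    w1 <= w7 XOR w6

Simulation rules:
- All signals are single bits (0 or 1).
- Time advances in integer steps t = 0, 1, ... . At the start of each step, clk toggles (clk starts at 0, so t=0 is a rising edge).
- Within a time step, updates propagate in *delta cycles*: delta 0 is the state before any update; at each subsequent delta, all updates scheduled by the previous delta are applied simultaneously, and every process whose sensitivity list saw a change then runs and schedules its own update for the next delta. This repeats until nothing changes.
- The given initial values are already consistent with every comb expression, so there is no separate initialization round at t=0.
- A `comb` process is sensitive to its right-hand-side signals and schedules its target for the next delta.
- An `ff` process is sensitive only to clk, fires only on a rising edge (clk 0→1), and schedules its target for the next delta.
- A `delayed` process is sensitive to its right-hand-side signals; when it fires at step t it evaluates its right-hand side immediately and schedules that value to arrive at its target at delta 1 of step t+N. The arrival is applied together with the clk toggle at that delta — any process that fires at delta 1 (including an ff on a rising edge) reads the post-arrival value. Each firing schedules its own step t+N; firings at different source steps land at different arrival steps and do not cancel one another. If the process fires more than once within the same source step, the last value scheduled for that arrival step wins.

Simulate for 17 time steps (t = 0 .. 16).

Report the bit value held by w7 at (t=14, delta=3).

1

t=0 Δ0: w6=0 w4=0 w5=1 w0=1 w7=1 w2=1 clk=0 w1=1 w3=1
  Δ1: clk:0→1
  Δ2: w7:1→0, w3:1→0
  Δ3: w1:1→0
  (3Δ to stable)
t=1 Δ0: w6=0 w4=0 w5=1 w0=1 w7=0 w2=1 clk=1 w1=0 w3=0
  Δ1: clk:1→0
  (1Δ to stable)
t=2 Δ0: w6=0 w4=0 w5=1 w0=1 w7=0 w2=1 clk=0 w1=0 w3=0
  Δ1: clk:0→1
  Δ2: w5:1→0, w7:0→1, w3:0→1
  Δ3: w1:0→1
  (3Δ to stable)
t=3 Δ0: w6=0 w4=0 w5=0 w0=1 w7=1 w2=1 clk=1 w1=1 w3=1
  Δ1: clk:1→0
  (1Δ to stable)
t=4 Δ0: w6=0 w4=0 w5=0 w0=1 w7=1 w2=1 clk=0 w1=1 w3=1
  Δ1: clk:0→1
  Δ2: w7:1→0, w3:1→0
  Δ3: w1:1→0
  (3Δ to stable)
t=5 Δ0: w6=0 w4=0 w5=0 w0=1 w7=0 w2=1 clk=1 w1=0 w3=0
  Δ1: clk:1→0
  (1Δ to stable)
t=6 Δ0: w6=0 w4=0 w5=0 w0=1 w7=0 w2=1 clk=0 w1=0 w3=0
  Δ1: clk:0→1
  Δ2: w5:0→1, w7:0→1, w3:0→1
  Δ3: w1:0→1
  (3Δ to stable)
t=7 Δ0: w6=0 w4=0 w5=1 w0=1 w7=1 w2=1 clk=1 w1=1 w3=1
  Δ1: clk:1→0
  (1Δ to stable)
t=8 Δ0: w6=0 w4=0 w5=1 w0=1 w7=1 w2=1 clk=0 w1=1 w3=1
  Δ1: clk:0→1
  Δ2: w7:1→0, w3:1→0
  Δ3: w1:1→0
  (3Δ to stable)
t=9 Δ0: w6=0 w4=0 w5=1 w0=1 w7=0 w2=1 clk=1 w1=0 w3=0
  Δ1: clk:1→0
  (1Δ to stable)
t=10 Δ0: w6=0 w4=0 w5=1 w0=1 w7=0 w2=1 clk=0 w1=0 w3=0
  Δ1: clk:0→1
  Δ2: w5:1→0, w7:0→1, w3:0→1
  Δ3: w1:0→1
  (3Δ to stable)
t=11 Δ0: w6=0 w4=0 w5=0 w0=1 w7=1 w2=1 clk=1 w1=1 w3=1
  Δ1: clk:1→0
  (1Δ to stable)
t=12 Δ0: w6=0 w4=0 w5=0 w0=1 w7=1 w2=1 clk=0 w1=1 w3=1
  Δ1: clk:0→1
  Δ2: w7:1→0, w3:1→0
  Δ3: w1:1→0
  (3Δ to stable)
t=13 Δ0: w6=0 w4=0 w5=0 w0=1 w7=0 w2=1 clk=1 w1=0 w3=0
  Δ1: clk:1→0
  (1Δ to stable)
t=14 Δ0: w6=0 w4=0 w5=0 w0=1 w7=0 w2=1 clk=0 w1=0 w3=0
  Δ1: clk:0→1
  Δ2: w5:0→1, w7:0→1, w3:0→1
  Δ3: w1:0→1
  (3Δ to stable)
t=15 Δ0: w6=0 w4=0 w5=1 w0=1 w7=1 w2=1 clk=1 w1=1 w3=1
  Δ1: clk:1→0
  (1Δ to stable)
t=16 Δ0: w6=0 w4=0 w5=1 w0=1 w7=1 w2=1 clk=0 w1=1 w3=1
  Δ1: clk:0→1
  Δ2: w7:1→0, w3:1→0
  Δ3: w1:1→0
  (3Δ to stable)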